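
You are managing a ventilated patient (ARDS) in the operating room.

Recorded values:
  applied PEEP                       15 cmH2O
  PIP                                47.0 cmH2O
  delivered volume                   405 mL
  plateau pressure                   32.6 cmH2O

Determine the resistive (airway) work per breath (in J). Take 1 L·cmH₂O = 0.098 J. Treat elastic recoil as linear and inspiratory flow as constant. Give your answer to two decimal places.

With constant inspiratory flow the resistive pressure is constant at PIP − Pplat = 47.0 − 32.6 = 14.4 cmH2O, so resistive work = 14.4 × 0.405 = 5.832 L·cmH2O.
× 0.098 J/(L·cmH2O) → 0.5715 J.

0.57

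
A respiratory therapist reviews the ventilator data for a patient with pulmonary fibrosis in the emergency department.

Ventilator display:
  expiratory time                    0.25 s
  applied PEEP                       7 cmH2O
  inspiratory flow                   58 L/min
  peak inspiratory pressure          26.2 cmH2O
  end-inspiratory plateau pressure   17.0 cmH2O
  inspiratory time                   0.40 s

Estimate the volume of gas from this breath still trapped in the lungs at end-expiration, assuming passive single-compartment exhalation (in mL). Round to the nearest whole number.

Flow: 58 L/min ÷ 60 = 0.9667 L/s.
Vt = flow × Ti = 0.9667 L/s × 0.40 s × 1000 mL/L = 386.68 mL.
R = (PIP − Pplat)/V̇ = (26.2 − 17.0) / 0.9667 = 9.2/0.9667 = 9.517 cmH2O·s/L.
C = Vt/(Pplat − PEEP) = 386.68 / (17.0 − 7) = 386.68/10.0 = 38.668 mL/cmH2O.
τ = R × C = 9.517 × 0.03867 L/cmH2O = 0.368 s.
Fraction remaining = e^(−Te/τ) = e^(−0.25/0.368) = 0.5069.
Trapped volume = 386.68 × 0.5069 = 196.01 mL.

196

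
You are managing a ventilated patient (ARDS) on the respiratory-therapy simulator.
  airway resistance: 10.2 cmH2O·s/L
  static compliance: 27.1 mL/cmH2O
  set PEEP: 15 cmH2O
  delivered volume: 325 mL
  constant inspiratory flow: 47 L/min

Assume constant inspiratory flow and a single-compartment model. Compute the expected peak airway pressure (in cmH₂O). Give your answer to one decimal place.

35.0

Flow: 47 L/min ÷ 60 = 0.7833 L/s.
Equation of motion (constant flow): PIP = Vt/C + R·V̇ + PEEP.
PIP = 325/27.1 + 10.2×0.7833 + 15 = 11.993 + 7.99 + 15 = 34.983 cmH2O.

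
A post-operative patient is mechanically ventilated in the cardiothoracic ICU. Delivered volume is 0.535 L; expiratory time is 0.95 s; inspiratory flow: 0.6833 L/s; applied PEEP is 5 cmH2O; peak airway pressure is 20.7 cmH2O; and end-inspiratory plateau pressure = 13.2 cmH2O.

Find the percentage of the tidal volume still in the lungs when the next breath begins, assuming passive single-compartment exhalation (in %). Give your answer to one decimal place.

26.5

R = (PIP − Pplat)/V̇ = (20.7 − 13.2) / 0.6833 = 7.5/0.6833 = 10.976 cmH2O·s/L.
C = Vt/(Pplat − PEEP) = 535.0 / (13.2 − 5) = 535.0/8.2 = 65.244 mL/cmH2O.
τ = R × C = 10.976 × 0.06524 L/cmH2O = 0.7161 s.
Fraction remaining at end-expiration = e^(−Te/τ) = e^(−0.95/0.7161) = 0.2654 → 26.54%.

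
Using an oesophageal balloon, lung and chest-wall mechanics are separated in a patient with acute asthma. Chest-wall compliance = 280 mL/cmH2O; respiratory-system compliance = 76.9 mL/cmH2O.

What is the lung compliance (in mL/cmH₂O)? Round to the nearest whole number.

1/CL = 1/Crs − 1/Ccw.
1/CL = 1/76.9 − 1/280 = 0.009432.
CL = 106.02 mL/cmH2O.

106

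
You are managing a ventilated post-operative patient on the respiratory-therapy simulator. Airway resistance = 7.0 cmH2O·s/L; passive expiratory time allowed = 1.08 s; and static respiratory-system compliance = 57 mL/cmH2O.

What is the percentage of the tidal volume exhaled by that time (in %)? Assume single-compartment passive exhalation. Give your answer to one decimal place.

τ = R × C = 7.0 × 57 mL/cmH2O = 7.0 × 0.057 L/cmH2O = 0.399 s.
Passive exhalation: V(t)/V₀ = e^(−t/τ) = e^(−1.08/0.399) = 0.06675.
Fraction exhaled = 1 − 0.06675 = 0.9333 → 93.33%.

93.3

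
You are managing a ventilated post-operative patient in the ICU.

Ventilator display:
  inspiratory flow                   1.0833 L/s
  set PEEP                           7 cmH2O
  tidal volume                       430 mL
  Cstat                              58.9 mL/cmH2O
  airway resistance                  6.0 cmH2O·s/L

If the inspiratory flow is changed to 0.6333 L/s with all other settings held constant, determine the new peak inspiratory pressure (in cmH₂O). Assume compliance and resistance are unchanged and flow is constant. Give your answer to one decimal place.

PIP = Vt/C + R·V̇ + PEEP (constant-flow equation of motion).
Only the resistive term changes: ΔPIP = R × ΔV̇ = 6.0 × (0.6333 − 1.0833) = 6.0 × -0.45 = -2.7 cmH2O.
Original PIP = 430/58.9 + 6.0×1.0833 + 7 = 20.8 cmH2O; new PIP = 20.8 + (-2.7) = 18.1 cmH2O.

18.1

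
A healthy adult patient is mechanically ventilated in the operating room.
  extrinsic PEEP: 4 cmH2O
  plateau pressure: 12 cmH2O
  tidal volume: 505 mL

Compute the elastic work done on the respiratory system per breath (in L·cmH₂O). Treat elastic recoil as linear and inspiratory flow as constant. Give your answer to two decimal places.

2.02

Elastic work ≈ ½ × (Pplat − PEEP) × Vt = 0.5 × (12 − 4) × 0.505 L = 0.5 × 8.0 × 0.505 = 2.02 L·cmH2O.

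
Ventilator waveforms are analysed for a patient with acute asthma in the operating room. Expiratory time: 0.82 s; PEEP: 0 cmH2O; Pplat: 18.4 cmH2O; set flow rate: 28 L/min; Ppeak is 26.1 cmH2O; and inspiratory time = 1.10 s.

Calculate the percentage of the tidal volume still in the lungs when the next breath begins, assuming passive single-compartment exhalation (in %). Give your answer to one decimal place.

16.8

Flow: 28 L/min ÷ 60 = 0.4667 L/s.
Vt = flow × Ti = 0.4667 L/s × 1.10 s × 1000 mL/L = 513.37 mL.
R = (PIP − Pplat)/V̇ = (26.1 − 18.4) / 0.4667 = 7.7/0.4667 = 16.499 cmH2O·s/L.
C = Vt/(Pplat − PEEP) = 513.37 / (18.4 − 0) = 513.37/18.4 = 27.901 mL/cmH2O.
τ = R × C = 16.499 × 0.0279 L/cmH2O = 0.4603 s.
Fraction remaining at end-expiration = e^(−Te/τ) = e^(−0.82/0.4603) = 0.1684 → 16.84%.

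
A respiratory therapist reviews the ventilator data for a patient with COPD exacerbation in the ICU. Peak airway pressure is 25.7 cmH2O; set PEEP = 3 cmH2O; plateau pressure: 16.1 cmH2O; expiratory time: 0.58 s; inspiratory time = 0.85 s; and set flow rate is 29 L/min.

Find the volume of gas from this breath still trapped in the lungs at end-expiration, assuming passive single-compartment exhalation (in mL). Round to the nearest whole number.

Flow: 29 L/min ÷ 60 = 0.4833 L/s.
Vt = flow × Ti = 0.4833 L/s × 0.85 s × 1000 mL/L = 410.81 mL.
R = (PIP − Pplat)/V̇ = (25.7 − 16.1) / 0.4833 = 9.6/0.4833 = 19.863 cmH2O·s/L.
C = Vt/(Pplat − PEEP) = 410.81 / (16.1 − 3) = 410.81/13.1 = 31.36 mL/cmH2O.
τ = R × C = 19.863 × 0.03136 L/cmH2O = 0.6229 s.
Fraction remaining = e^(−Te/τ) = e^(−0.58/0.6229) = 0.3941.
Trapped volume = 410.81 × 0.3941 = 161.9 mL.

162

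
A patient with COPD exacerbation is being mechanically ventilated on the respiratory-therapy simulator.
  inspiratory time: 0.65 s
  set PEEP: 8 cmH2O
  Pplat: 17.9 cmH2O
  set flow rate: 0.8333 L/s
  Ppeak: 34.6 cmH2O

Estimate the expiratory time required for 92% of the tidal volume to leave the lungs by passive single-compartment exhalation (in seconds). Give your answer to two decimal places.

2.77

Vt = flow × Ti = 0.8333 L/s × 0.65 s × 1000 mL/L = 541.65 mL.
R = (PIP − Pplat)/V̇ = (34.6 − 17.9) / 0.8333 = 16.7/0.8333 = 20.041 cmH2O·s/L.
C = Vt/(Pplat − PEEP) = 541.65 / (17.9 − 8) = 541.65/9.9 = 54.712 mL/cmH2O.
τ = R × C = 20.041 × 0.05471 L/cmH2O = 1.096 s.
t = −τ·ln(1 − 0.92) = −1.096·ln(0.08) = 2.768 s.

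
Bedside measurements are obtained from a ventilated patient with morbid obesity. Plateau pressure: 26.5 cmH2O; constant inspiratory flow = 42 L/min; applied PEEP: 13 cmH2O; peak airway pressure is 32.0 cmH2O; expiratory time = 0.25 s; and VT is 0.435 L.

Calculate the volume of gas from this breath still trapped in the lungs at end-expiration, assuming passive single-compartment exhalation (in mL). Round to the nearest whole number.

Flow: 42 L/min ÷ 60 = 0.7 L/s.
R = (PIP − Pplat)/V̇ = (32.0 − 26.5) / 0.7 = 5.5/0.7 = 7.857 cmH2O·s/L.
C = Vt/(Pplat − PEEP) = 435.0 / (26.5 − 13) = 435.0/13.5 = 32.222 mL/cmH2O.
τ = R × C = 7.857 × 0.03222 L/cmH2O = 0.2532 s.
Fraction remaining = e^(−Te/τ) = e^(−0.25/0.2532) = 0.3726.
Trapped volume = 435.0 × 0.3726 = 162.08 mL.

162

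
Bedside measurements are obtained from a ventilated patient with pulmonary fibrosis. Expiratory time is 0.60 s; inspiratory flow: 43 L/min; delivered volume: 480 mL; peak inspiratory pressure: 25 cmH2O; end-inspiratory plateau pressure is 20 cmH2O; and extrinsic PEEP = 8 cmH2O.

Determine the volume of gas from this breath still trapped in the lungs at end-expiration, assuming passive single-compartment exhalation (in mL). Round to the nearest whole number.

56

Flow: 43 L/min ÷ 60 = 0.7167 L/s.
R = (PIP − Pplat)/V̇ = (25 − 20) / 0.7167 = 5.0/0.7167 = 6.976 cmH2O·s/L.
C = Vt/(Pplat − PEEP) = 480.0 / (20 − 8) = 480.0/12.0 = 40.0 mL/cmH2O.
τ = R × C = 6.976 × 0.04 L/cmH2O = 0.279 s.
Fraction remaining = e^(−Te/τ) = e^(−0.60/0.279) = 0.1164.
Trapped volume = 480.0 × 0.1164 = 55.872 mL.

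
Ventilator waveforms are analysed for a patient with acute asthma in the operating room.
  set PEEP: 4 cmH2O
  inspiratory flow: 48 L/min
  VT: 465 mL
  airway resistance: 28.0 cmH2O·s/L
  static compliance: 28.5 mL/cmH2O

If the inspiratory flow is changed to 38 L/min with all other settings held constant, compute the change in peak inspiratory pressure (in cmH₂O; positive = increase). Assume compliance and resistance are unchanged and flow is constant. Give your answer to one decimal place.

Flow: 48 L/min ÷ 60 = 0.8 L/s.
New flow: 38 L/min ÷ 60 = 0.6333 L/s.
PIP = Vt/C + R·V̇ + PEEP (constant-flow equation of motion).
Only the resistive term changes: ΔPIP = R × ΔV̇ = 28.0 × (0.6333 − 0.8) = 28.0 × -0.1667 = -4.668 cmH2O.

-4.7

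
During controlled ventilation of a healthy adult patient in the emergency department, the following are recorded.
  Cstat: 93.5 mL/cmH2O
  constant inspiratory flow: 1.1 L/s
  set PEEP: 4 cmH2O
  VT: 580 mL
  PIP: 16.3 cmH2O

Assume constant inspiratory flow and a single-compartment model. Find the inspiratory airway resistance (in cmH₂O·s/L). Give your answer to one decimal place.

5.5

Equation of motion (constant flow): PIP = Vt/C + R·V̇ + PEEP.
R·V̇ = PIP − Vt/C − PEEP = 16.3 − 580/93.5 − 4 = 16.3 − 6.203 − 4 = 6.097 cmH2O.
R = 6.097 / 1.1 = 5.543 cmH2O·s/L.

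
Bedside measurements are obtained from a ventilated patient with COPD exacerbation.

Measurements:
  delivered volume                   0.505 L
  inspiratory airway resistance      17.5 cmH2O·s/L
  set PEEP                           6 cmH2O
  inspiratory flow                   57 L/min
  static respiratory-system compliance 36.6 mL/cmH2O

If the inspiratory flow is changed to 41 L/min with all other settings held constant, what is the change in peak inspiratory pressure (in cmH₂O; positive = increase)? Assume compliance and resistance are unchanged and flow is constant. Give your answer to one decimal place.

Flow: 57 L/min ÷ 60 = 0.95 L/s.
New flow: 41 L/min ÷ 60 = 0.6833 L/s.
PIP = Vt/C + R·V̇ + PEEP (constant-flow equation of motion).
Only the resistive term changes: ΔPIP = R × ΔV̇ = 17.5 × (0.6833 − 0.95) = 17.5 × -0.2667 = -4.667 cmH2O.

-4.7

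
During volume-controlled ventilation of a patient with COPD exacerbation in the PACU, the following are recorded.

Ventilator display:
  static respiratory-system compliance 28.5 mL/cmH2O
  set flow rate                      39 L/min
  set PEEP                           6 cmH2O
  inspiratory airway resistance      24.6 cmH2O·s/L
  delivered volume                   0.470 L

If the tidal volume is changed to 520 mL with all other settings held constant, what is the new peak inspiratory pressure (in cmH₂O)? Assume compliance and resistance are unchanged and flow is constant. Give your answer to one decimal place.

Flow: 39 L/min ÷ 60 = 0.65 L/s.
PIP = Vt/C + R·V̇ + PEEP (constant-flow equation of motion).
Only the elastic term changes: ΔPIP = ΔVt / C = (520 − 470) / 28.5 = 1.754 cmH2O.
Original PIP = 470/28.5 + 24.6×0.65 + 6 = 38.481 cmH2O; new PIP = 38.481 + (1.754) = 40.235 cmH2O.

40.2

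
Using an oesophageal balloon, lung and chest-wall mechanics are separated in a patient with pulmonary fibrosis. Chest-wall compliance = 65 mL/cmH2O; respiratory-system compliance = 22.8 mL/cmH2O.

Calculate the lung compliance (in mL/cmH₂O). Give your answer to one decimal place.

1/CL = 1/Crs − 1/Ccw.
1/CL = 1/22.8 − 1/65 = 0.02848.
CL = 35.112 mL/cmH2O.

35.1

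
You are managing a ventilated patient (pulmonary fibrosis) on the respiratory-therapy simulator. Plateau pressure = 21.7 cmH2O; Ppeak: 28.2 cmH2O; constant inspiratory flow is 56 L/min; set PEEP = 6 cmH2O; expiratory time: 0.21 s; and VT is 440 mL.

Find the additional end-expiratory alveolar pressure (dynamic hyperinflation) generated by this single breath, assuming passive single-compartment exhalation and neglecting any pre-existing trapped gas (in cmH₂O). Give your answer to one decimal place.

5.4

Flow: 56 L/min ÷ 60 = 0.9333 L/s.
R = (PIP − Pplat)/V̇ = (28.2 − 21.7) / 0.9333 = 6.5/0.9333 = 6.965 cmH2O·s/L.
C = Vt/(Pplat − PEEP) = 440.0 / (21.7 − 6) = 440.0/15.7 = 28.025 mL/cmH2O.
τ = R × C = 6.965 × 0.02803 L/cmH2O = 0.1952 s.
Fraction remaining = e^(−Te/τ) = e^(−0.21/0.1952) = 0.341; trapped volume = 440.0 × 0.341 = 150.04 mL.
Additional alveolar pressure from trapping ≈ V_trapped / C = 150.04 / 28.025 = 5.354 cmH2O.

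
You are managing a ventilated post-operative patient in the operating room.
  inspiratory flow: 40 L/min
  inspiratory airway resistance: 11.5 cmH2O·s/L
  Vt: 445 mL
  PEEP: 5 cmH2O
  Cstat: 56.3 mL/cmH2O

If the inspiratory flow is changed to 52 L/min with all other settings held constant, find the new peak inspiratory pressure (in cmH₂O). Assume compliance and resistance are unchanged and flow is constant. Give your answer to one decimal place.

Flow: 40 L/min ÷ 60 = 0.6667 L/s.
New flow: 52 L/min ÷ 60 = 0.8667 L/s.
PIP = Vt/C + R·V̇ + PEEP (constant-flow equation of motion).
Only the resistive term changes: ΔPIP = R × ΔV̇ = 11.5 × (0.8667 − 0.6667) = 11.5 × 0.2 = 2.3 cmH2O.
Original PIP = 445/56.3 + 11.5×0.6667 + 5 = 20.571 cmH2O; new PIP = 20.571 + (2.3) = 22.871 cmH2O.

22.9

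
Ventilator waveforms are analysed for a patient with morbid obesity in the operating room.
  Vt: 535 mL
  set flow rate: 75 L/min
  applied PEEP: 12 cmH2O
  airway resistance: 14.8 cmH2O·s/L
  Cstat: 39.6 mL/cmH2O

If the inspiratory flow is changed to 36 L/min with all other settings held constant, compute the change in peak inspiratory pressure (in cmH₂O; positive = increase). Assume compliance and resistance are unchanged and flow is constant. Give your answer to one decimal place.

Flow: 75 L/min ÷ 60 = 1.25 L/s.
New flow: 36 L/min ÷ 60 = 0.6 L/s.
PIP = Vt/C + R·V̇ + PEEP (constant-flow equation of motion).
Only the resistive term changes: ΔPIP = R × ΔV̇ = 14.8 × (0.6 − 1.25) = 14.8 × -0.65 = -9.62 cmH2O.

-9.6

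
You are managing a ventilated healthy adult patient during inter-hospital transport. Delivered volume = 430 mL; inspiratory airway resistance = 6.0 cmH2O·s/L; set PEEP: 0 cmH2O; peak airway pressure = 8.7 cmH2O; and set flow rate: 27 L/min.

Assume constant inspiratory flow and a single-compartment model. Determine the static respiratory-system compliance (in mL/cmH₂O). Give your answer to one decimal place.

71.7

Flow: 27 L/min ÷ 60 = 0.45 L/s.
Equation of motion (constant flow): PIP = Vt/C + R·V̇ + PEEP.
Vt/C = PIP − R·V̇ − PEEP = 8.7 − 6.0×0.45 − 0 = 8.7 − 2.7 − 0 = 6.0 cmH2O.
C = Vt / 6.0 = 430 / 6.0 = 71.667 mL/cmH2O.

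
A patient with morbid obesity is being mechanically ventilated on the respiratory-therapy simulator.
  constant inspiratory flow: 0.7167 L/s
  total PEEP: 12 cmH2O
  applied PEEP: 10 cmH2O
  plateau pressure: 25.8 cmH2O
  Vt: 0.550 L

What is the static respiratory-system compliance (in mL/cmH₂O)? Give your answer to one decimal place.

End-expiratory occlusion gives total PEEP = 12 cmH2O (intrinsic PEEP = 12 − 10 = 2). Use total PEEP for the elastic gradient.
Cstat = Vt / (Pplat − PEEPtotal) = 550 / (25.8 − 12) = 550 / 13.8 = 39.855 mL/cmH2O.

39.9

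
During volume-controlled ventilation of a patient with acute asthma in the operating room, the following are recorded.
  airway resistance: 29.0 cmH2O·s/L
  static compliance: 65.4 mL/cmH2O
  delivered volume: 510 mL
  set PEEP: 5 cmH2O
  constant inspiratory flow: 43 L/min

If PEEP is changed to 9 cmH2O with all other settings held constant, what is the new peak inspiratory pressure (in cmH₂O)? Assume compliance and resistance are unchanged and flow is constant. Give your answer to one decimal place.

37.6

Flow: 43 L/min ÷ 60 = 0.7167 L/s.
PIP = Vt/C + R·V̇ + PEEP (constant-flow equation of motion).
Only the baseline term changes: ΔPIP = ΔPEEP = 9 − 5 = 4.0 cmH2O.
Original PIP = 510/65.4 + 29.0×0.7167 + 5 = 33.582 cmH2O; new PIP = 33.582 + (4.0) = 37.582 cmH2O.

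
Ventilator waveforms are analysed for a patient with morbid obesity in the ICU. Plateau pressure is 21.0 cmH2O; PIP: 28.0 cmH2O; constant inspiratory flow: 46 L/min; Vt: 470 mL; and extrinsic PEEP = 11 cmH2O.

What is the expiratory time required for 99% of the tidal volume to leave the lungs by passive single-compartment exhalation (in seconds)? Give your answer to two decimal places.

Flow: 46 L/min ÷ 60 = 0.7667 L/s.
R = (PIP − Pplat)/V̇ = (28.0 − 21.0) / 0.7667 = 7.0/0.7667 = 9.13 cmH2O·s/L.
C = Vt/(Pplat − PEEP) = 470.0 / (21.0 − 11) = 470.0/10.0 = 47.0 mL/cmH2O.
τ = R × C = 9.13 × 0.047 L/cmH2O = 0.4291 s.
t = −τ·ln(1 − 0.99) = −0.4291·ln(0.01) = 1.976 s.

1.98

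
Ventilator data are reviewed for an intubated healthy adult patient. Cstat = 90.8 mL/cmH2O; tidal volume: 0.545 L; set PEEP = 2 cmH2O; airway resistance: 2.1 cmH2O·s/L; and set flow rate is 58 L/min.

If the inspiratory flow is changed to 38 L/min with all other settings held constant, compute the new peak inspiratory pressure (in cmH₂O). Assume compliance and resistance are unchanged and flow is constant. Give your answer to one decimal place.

9.3

Flow: 58 L/min ÷ 60 = 0.9667 L/s.
New flow: 38 L/min ÷ 60 = 0.6333 L/s.
PIP = Vt/C + R·V̇ + PEEP (constant-flow equation of motion).
Only the resistive term changes: ΔPIP = R × ΔV̇ = 2.1 × (0.6333 − 0.9667) = 2.1 × -0.3334 = -0.7001 cmH2O.
Original PIP = 545/90.8 + 2.1×0.9667 + 2 = 10.032 cmH2O; new PIP = 10.032 + (-0.7001) = 9.332 cmH2O.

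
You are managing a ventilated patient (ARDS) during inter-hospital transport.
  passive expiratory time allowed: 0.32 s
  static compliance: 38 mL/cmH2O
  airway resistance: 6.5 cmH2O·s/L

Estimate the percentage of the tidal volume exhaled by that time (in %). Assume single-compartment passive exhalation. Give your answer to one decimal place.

72.6

τ = R × C = 6.5 × 38 mL/cmH2O = 6.5 × 0.038 L/cmH2O = 0.247 s.
Passive exhalation: V(t)/V₀ = e^(−t/τ) = e^(−0.32/0.247) = 0.2737.
Fraction exhaled = 1 − 0.2737 = 0.7263 → 72.63%.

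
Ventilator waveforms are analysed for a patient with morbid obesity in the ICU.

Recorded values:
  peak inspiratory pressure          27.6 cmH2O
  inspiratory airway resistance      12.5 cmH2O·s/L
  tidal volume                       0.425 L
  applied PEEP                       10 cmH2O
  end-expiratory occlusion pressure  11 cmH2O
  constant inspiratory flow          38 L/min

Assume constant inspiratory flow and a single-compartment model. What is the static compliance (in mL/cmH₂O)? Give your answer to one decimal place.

48.9

Flow: 38 L/min ÷ 60 = 0.6333 L/s.
Total PEEP = 11 cmH2O (set 10 + intrinsic 1); this is the baseline alveolar pressure.
Equation of motion (constant flow): PIP = Vt/C + R·V̇ + PEEP.
Vt/C = PIP − R·V̇ − PEEP = 27.6 − 12.5×0.6333 − 11 = 27.6 − 7.916 − 11 = 8.684 cmH2O.
C = Vt / 8.684 = 425 / 8.684 = 48.941 mL/cmH2O.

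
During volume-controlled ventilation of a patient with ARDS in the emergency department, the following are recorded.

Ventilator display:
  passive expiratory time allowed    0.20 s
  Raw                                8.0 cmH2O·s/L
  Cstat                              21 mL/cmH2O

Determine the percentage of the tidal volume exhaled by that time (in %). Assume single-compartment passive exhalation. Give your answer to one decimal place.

69.6

τ = R × C = 8.0 × 21 mL/cmH2O = 8.0 × 0.021 L/cmH2O = 0.168 s.
Passive exhalation: V(t)/V₀ = e^(−t/τ) = e^(−0.20/0.168) = 0.3041.
Fraction exhaled = 1 − 0.3041 = 0.6959 → 69.59%.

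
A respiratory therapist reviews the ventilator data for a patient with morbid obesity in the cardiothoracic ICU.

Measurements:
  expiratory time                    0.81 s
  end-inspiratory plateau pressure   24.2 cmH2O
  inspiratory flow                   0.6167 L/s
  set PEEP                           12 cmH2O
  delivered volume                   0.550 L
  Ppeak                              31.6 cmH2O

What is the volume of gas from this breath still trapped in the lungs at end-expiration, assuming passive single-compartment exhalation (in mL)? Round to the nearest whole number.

123

R = (PIP − Pplat)/V̇ = (31.6 − 24.2) / 0.6167 = 7.4/0.6167 = 11.999 cmH2O·s/L.
C = Vt/(Pplat − PEEP) = 550.0 / (24.2 − 12) = 550.0/12.2 = 45.082 mL/cmH2O.
τ = R × C = 11.999 × 0.04508 L/cmH2O = 0.5409 s.
Fraction remaining = e^(−Te/τ) = e^(−0.81/0.5409) = 0.2237.
Trapped volume = 550.0 × 0.2237 = 123.04 mL.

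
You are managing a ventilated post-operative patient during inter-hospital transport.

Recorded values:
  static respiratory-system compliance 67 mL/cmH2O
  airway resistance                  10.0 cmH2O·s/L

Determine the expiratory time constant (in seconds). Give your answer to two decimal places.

τ = R × C = 10.0 × 67 mL/cmH2O = 10.0 × 0.067 L/cmH2O = 0.67 s.

0.67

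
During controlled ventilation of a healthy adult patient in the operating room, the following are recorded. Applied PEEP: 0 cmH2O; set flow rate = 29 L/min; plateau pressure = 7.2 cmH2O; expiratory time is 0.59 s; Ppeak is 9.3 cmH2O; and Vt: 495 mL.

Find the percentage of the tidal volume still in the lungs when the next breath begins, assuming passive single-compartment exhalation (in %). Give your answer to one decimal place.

13.9

Flow: 29 L/min ÷ 60 = 0.4833 L/s.
R = (PIP − Pplat)/V̇ = (9.3 − 7.2) / 0.4833 = 2.1/0.4833 = 4.345 cmH2O·s/L.
C = Vt/(Pplat − PEEP) = 495.0 / (7.2 − 0) = 495.0/7.2 = 68.75 mL/cmH2O.
τ = R × C = 4.345 × 0.06875 L/cmH2O = 0.2987 s.
Fraction remaining at end-expiration = e^(−Te/τ) = e^(−0.59/0.2987) = 0.1387 → 13.87%.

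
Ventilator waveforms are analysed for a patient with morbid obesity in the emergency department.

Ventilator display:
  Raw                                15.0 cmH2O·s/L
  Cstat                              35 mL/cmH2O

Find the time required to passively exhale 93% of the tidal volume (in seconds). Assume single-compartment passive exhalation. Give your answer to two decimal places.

τ = R × C = 15.0 × 35 mL/cmH2O = 15.0 × 0.035 L/cmH2O = 0.525 s.
Exhaled fraction f = 1 − e^(−t/τ) → t = −τ·ln(1 − f) = −0.525·ln(0.07) = 1.396 s.

1.40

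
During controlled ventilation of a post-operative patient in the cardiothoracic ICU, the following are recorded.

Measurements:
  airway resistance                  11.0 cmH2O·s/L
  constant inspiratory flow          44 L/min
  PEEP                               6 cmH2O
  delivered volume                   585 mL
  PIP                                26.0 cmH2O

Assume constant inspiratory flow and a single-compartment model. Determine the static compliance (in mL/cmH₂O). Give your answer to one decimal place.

Flow: 44 L/min ÷ 60 = 0.7333 L/s.
Equation of motion (constant flow): PIP = Vt/C + R·V̇ + PEEP.
Vt/C = PIP − R·V̇ − PEEP = 26.0 − 11.0×0.7333 − 6 = 26.0 − 8.066 − 6 = 11.934 cmH2O.
C = Vt / 11.934 = 585 / 11.934 = 49.02 mL/cmH2O.

49.0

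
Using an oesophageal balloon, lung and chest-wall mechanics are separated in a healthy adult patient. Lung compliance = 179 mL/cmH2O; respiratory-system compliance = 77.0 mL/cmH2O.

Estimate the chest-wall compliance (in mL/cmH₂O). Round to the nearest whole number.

135

1/Ccw = 1/Crs − 1/CL.
1/Ccw = 1/77.0 − 1/179 = 0.0074.
Ccw = 135.14 mL/cmH2O.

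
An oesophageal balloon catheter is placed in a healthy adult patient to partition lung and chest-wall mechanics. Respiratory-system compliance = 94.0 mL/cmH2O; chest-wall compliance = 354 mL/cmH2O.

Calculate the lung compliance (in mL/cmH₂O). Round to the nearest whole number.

1/CL = 1/Crs − 1/Ccw.
1/CL = 1/94.0 − 1/354 = 0.007813.
CL = 127.99 mL/cmH2O.

128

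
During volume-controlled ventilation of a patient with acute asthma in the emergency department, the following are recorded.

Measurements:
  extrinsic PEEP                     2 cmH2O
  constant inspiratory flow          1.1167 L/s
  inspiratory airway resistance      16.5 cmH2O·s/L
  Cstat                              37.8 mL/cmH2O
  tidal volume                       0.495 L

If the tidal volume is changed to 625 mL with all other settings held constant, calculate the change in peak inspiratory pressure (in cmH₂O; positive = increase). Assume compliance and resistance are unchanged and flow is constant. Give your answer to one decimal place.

PIP = Vt/C + R·V̇ + PEEP (constant-flow equation of motion).
Only the elastic term changes: ΔPIP = ΔVt / C = (625 − 495) / 37.8 = 3.439 cmH2O.

3.4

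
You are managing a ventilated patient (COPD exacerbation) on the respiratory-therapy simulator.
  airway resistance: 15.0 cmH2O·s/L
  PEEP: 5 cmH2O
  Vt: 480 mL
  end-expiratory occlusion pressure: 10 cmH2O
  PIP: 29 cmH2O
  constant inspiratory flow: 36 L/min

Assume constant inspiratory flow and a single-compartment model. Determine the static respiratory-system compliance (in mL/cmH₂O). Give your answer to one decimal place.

48.0

Flow: 36 L/min ÷ 60 = 0.6 L/s.
Total PEEP = 10 cmH2O (set 5 + intrinsic 5); this is the baseline alveolar pressure.
Equation of motion (constant flow): PIP = Vt/C + R·V̇ + PEEP.
Vt/C = PIP − R·V̇ − PEEP = 29 − 15.0×0.6 − 10 = 29 − 9.0 − 10 = 10.0 cmH2O.
C = Vt / 10.0 = 480 / 10.0 = 48.0 mL/cmH2O.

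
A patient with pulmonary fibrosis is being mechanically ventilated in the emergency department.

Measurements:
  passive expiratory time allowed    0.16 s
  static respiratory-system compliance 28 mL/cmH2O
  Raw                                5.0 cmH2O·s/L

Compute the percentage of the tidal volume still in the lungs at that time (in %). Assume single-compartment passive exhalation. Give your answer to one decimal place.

τ = R × C = 5.0 × 28 mL/cmH2O = 5.0 × 0.028 L/cmH2O = 0.14 s.
Passive exhalation: V(t)/V₀ = e^(−t/τ) = e^(−0.16/0.14) = 0.3189.
Fraction remaining = 0.3189 → 31.89%.

31.9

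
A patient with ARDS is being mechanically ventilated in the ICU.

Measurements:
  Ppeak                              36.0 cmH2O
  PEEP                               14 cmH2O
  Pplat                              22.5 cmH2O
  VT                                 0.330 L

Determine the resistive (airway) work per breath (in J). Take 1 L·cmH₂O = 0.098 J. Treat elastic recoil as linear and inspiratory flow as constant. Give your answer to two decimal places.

With constant inspiratory flow the resistive pressure is constant at PIP − Pplat = 36.0 − 22.5 = 13.5 cmH2O, so resistive work = 13.5 × 0.330 = 4.455 L·cmH2O.
× 0.098 J/(L·cmH2O) → 0.4366 J.

0.44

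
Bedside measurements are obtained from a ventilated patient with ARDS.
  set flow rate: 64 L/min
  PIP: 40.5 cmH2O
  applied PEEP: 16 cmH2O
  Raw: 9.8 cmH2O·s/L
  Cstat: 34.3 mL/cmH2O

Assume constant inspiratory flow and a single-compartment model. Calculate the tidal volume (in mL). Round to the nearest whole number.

482

Flow: 64 L/min ÷ 60 = 1.0667 L/s.
Equation of motion (constant flow): PIP = Vt/C + R·V̇ + PEEP.
Vt/C = PIP − R·V̇ − PEEP = 40.5 − 10.454 − 16 = 14.046 cmH2O.
Vt = C × 14.046 = 34.3 × 14.046 = 481.78 mL.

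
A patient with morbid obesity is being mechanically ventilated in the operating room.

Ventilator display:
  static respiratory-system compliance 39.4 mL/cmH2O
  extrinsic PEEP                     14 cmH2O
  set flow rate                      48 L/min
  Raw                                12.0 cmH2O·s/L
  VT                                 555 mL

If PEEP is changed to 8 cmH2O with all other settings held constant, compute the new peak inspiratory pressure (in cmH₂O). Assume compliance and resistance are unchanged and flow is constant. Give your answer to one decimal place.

Flow: 48 L/min ÷ 60 = 0.8 L/s.
PIP = Vt/C + R·V̇ + PEEP (constant-flow equation of motion).
Only the baseline term changes: ΔPIP = ΔPEEP = 8 − 14 = -6.0 cmH2O.
Original PIP = 555/39.4 + 12.0×0.8 + 14 = 37.686 cmH2O; new PIP = 37.686 + (-6.0) = 31.686 cmH2O.

31.7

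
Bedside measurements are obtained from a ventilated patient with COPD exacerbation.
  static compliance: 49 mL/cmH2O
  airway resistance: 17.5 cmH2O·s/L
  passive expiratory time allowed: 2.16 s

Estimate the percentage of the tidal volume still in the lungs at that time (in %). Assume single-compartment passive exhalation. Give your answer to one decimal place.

τ = R × C = 17.5 × 49 mL/cmH2O = 17.5 × 0.049 L/cmH2O = 0.8575 s.
Passive exhalation: V(t)/V₀ = e^(−t/τ) = e^(−2.16/0.8575) = 0.08054.
Fraction remaining = 0.08054 → 8.054%.

8.1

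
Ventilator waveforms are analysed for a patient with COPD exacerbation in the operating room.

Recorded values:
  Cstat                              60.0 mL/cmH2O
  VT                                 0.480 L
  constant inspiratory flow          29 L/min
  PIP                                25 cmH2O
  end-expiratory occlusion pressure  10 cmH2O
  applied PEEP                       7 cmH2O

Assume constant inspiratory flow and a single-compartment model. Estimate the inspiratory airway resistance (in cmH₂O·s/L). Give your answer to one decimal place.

14.5

Flow: 29 L/min ÷ 60 = 0.4833 L/s.
Total PEEP = 10 cmH2O (set 7 + intrinsic 3); this is the baseline alveolar pressure.
Equation of motion (constant flow): PIP = Vt/C + R·V̇ + PEEP.
R·V̇ = PIP − Vt/C − PEEP = 25 − 480/60.0 − 10 = 25 − 8.0 − 10 = 7.0 cmH2O.
R = 7.0 / 0.4833 = 14.484 cmH2O·s/L.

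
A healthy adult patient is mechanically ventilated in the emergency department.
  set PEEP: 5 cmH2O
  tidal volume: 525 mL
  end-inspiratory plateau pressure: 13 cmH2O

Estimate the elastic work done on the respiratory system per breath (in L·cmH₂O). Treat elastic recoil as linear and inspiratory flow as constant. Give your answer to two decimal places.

Elastic work ≈ ½ × (Pplat − PEEP) × Vt = 0.5 × (13 − 5) × 0.525 L = 0.5 × 8.0 × 0.525 = 2.1 L·cmH2O.

2.10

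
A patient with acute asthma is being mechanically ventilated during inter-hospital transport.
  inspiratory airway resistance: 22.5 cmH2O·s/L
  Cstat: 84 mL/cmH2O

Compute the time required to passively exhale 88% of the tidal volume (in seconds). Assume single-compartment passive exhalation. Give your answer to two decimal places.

4.01

τ = R × C = 22.5 × 84 mL/cmH2O = 22.5 × 0.084 L/cmH2O = 1.89 s.
Exhaled fraction f = 1 − e^(−t/τ) → t = −τ·ln(1 − f) = −1.89·ln(0.12) = 4.007 s.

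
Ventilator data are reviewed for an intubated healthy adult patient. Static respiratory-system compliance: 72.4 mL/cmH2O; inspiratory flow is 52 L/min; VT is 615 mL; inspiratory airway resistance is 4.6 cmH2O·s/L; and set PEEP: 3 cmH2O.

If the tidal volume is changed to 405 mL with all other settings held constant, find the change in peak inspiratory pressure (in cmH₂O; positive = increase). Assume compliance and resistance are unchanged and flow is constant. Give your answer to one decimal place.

-2.9

PIP = Vt/C + R·V̇ + PEEP (constant-flow equation of motion).
Only the elastic term changes: ΔPIP = ΔVt / C = (405 − 615) / 72.4 = -2.901 cmH2O.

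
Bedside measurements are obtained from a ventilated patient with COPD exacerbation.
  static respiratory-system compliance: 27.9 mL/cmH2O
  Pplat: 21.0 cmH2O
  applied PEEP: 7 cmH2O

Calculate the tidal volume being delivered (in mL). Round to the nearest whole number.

391

Vt = Cstat × (Pplat − PEEP) = 27.9 × (21.0 − 7) = 27.9 × 14.0 = 390.6 mL.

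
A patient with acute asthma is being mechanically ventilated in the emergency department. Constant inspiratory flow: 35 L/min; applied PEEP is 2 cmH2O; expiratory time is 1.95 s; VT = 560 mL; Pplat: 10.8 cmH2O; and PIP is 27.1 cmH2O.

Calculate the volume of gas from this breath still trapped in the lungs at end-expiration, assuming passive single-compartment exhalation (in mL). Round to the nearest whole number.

187

Flow: 35 L/min ÷ 60 = 0.5833 L/s.
R = (PIP − Pplat)/V̇ = (27.1 − 10.8) / 0.5833 = 16.3/0.5833 = 27.944 cmH2O·s/L.
C = Vt/(Pplat − PEEP) = 560.0 / (10.8 − 2) = 560.0/8.8 = 63.636 mL/cmH2O.
τ = R × C = 27.944 × 0.06364 L/cmH2O = 1.778 s.
Fraction remaining = e^(−Te/τ) = e^(−1.95/1.778) = 0.334.
Trapped volume = 560.0 × 0.334 = 187.04 mL.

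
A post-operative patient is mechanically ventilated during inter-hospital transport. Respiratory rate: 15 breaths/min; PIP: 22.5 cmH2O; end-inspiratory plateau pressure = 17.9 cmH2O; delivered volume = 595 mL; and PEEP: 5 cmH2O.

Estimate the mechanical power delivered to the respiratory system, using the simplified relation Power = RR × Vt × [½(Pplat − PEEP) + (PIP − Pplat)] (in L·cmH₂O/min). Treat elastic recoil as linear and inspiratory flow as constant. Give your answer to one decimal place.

98.6

Per-breath work = Vt × [½(Pplat−PEEP) + (PIP−Pplat)] = 0.595 × [0.5×12.9 + 4.6] = 0.595 × 11.05 = 6.575 L·cmH2O.
Power = 15 × 6.575 = 98.625 L·cmH2O/min.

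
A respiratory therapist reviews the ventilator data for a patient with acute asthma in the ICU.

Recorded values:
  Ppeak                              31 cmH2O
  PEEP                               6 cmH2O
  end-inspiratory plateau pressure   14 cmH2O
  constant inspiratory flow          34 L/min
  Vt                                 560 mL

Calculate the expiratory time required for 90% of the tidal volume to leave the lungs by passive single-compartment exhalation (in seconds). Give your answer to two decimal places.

Flow: 34 L/min ÷ 60 = 0.5667 L/s.
R = (PIP − Pplat)/V̇ = (31 − 14) / 0.5667 = 17.0/0.5667 = 29.998 cmH2O·s/L.
C = Vt/(Pplat − PEEP) = 560.0 / (14 − 6) = 560.0/8.0 = 70.0 mL/cmH2O.
τ = R × C = 29.998 × 0.07 L/cmH2O = 2.1 s.
t = −τ·ln(1 − 0.90) = −2.1·ln(0.1) = 4.835 s.

4.84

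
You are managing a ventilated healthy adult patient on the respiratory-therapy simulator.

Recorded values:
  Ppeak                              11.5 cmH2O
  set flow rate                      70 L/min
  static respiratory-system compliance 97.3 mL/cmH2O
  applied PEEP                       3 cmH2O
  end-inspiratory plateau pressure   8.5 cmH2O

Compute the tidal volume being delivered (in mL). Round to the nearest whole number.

Vt = Cstat × (Pplat − PEEP) = 97.3 × (8.5 − 3) = 97.3 × 5.5 = 535.15 mL.

535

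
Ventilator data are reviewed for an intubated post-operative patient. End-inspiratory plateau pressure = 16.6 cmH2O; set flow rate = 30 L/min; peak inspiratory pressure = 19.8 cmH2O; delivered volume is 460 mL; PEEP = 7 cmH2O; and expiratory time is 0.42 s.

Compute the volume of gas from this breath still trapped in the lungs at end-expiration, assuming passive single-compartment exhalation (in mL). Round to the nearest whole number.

117

Flow: 30 L/min ÷ 60 = 0.5 L/s.
R = (PIP − Pplat)/V̇ = (19.8 − 16.6) / 0.5 = 3.2/0.5 = 6.4 cmH2O·s/L.
C = Vt/(Pplat − PEEP) = 460.0 / (16.6 − 7) = 460.0/9.6 = 47.917 mL/cmH2O.
τ = R × C = 6.4 × 0.04792 L/cmH2O = 0.3067 s.
Fraction remaining = e^(−Te/τ) = e^(−0.42/0.3067) = 0.2543.
Trapped volume = 460.0 × 0.2543 = 116.98 mL.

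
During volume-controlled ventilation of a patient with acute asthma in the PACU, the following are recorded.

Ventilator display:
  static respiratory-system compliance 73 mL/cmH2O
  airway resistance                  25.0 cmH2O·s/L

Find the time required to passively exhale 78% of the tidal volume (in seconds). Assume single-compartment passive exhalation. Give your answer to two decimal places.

τ = R × C = 25.0 × 73 mL/cmH2O = 25.0 × 0.073 L/cmH2O = 1.825 s.
Exhaled fraction f = 1 − e^(−t/τ) → t = −τ·ln(1 − f) = −1.825·ln(0.22) = 2.763 s.

2.76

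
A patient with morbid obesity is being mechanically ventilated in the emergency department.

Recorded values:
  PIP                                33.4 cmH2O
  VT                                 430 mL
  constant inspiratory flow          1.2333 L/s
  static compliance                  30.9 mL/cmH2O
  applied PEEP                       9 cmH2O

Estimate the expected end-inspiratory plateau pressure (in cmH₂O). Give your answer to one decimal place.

22.9

Pplat = PEEP + Vt / Cstat = 9 + 430 / 30.9 = 9 + 13.916 = 22.916 cmH2O.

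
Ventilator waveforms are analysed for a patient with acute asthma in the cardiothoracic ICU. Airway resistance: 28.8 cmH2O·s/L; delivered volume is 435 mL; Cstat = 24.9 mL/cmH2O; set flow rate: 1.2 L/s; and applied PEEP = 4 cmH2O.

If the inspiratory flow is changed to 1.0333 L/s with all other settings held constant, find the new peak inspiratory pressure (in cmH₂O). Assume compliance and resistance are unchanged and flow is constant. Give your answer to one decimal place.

PIP = Vt/C + R·V̇ + PEEP (constant-flow equation of motion).
Only the resistive term changes: ΔPIP = R × ΔV̇ = 28.8 × (1.0333 − 1.2) = 28.8 × -0.1667 = -4.801 cmH2O.
Original PIP = 435/24.9 + 28.8×1.2 + 4 = 56.03 cmH2O; new PIP = 56.03 + (-4.801) = 51.229 cmH2O.

51.2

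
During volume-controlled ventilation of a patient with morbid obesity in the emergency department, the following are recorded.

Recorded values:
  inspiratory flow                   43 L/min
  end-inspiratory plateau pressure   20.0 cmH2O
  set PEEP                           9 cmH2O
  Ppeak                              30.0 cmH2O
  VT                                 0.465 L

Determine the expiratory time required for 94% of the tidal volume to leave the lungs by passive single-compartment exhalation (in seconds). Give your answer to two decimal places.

Flow: 43 L/min ÷ 60 = 0.7167 L/s.
R = (PIP − Pplat)/V̇ = (30.0 − 20.0) / 0.7167 = 10.0/0.7167 = 13.953 cmH2O·s/L.
C = Vt/(Pplat − PEEP) = 465.0 / (20.0 − 9) = 465.0/11.0 = 42.273 mL/cmH2O.
τ = R × C = 13.953 × 0.04227 L/cmH2O = 0.5898 s.
t = −τ·ln(1 − 0.94) = −0.5898·ln(0.06) = 1.659 s.

1.66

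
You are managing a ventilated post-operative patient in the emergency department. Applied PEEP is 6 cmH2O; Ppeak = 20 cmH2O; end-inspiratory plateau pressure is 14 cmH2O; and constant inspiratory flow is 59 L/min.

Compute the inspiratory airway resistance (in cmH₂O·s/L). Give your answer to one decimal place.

Flow: 59 L/min ÷ 60 = 0.9833 L/s.
Raw = (PIP − Pplat) / flow = (20 − 14) / 0.9833 = 6.0 / 0.9833 = 6.102 cmH2O·s/L.

6.1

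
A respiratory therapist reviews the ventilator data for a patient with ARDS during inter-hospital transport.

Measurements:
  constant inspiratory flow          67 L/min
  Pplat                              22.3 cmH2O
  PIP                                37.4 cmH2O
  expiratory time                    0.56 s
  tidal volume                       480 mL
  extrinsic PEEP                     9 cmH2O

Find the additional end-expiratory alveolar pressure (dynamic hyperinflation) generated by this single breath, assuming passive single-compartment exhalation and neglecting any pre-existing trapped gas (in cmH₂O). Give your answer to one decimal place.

4.2

Flow: 67 L/min ÷ 60 = 1.1167 L/s.
R = (PIP − Pplat)/V̇ = (37.4 − 22.3) / 1.1167 = 15.1/1.1167 = 13.522 cmH2O·s/L.
C = Vt/(Pplat − PEEP) = 480.0 / (22.3 − 9) = 480.0/13.3 = 36.09 mL/cmH2O.
τ = R × C = 13.522 × 0.03609 L/cmH2O = 0.488 s.
Fraction remaining = e^(−Te/τ) = e^(−0.56/0.488) = 0.3174; trapped volume = 480.0 × 0.3174 = 152.35 mL.
Additional alveolar pressure from trapping ≈ V_trapped / C = 152.35 / 36.09 = 4.221 cmH2O.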